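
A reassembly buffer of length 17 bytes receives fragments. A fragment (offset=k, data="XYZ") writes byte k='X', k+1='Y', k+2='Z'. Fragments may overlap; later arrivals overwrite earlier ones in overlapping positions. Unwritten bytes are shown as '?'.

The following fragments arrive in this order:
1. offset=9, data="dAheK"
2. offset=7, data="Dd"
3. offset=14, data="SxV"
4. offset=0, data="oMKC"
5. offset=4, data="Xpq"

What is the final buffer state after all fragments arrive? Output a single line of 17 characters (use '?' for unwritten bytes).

Answer: oMKCXpqDddAheKSxV

Derivation:
Fragment 1: offset=9 data="dAheK" -> buffer=?????????dAheK???
Fragment 2: offset=7 data="Dd" -> buffer=???????DddAheK???
Fragment 3: offset=14 data="SxV" -> buffer=???????DddAheKSxV
Fragment 4: offset=0 data="oMKC" -> buffer=oMKC???DddAheKSxV
Fragment 5: offset=4 data="Xpq" -> buffer=oMKCXpqDddAheKSxV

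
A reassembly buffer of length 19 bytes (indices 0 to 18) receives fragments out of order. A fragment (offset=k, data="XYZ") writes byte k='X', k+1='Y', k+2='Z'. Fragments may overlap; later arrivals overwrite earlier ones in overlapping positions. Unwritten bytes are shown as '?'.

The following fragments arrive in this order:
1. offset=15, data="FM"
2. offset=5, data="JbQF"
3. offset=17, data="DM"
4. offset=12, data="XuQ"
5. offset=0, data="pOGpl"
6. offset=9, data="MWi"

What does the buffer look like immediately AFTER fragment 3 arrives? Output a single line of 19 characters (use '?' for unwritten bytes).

Fragment 1: offset=15 data="FM" -> buffer=???????????????FM??
Fragment 2: offset=5 data="JbQF" -> buffer=?????JbQF??????FM??
Fragment 3: offset=17 data="DM" -> buffer=?????JbQF??????FMDM

Answer: ?????JbQF??????FMDM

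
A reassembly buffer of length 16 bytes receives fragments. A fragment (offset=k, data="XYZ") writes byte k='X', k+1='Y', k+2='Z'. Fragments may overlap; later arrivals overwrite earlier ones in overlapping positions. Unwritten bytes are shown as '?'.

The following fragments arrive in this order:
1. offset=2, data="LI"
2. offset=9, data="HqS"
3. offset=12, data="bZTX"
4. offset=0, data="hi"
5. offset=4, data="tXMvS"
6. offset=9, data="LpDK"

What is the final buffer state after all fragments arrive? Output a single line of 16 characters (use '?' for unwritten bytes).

Fragment 1: offset=2 data="LI" -> buffer=??LI????????????
Fragment 2: offset=9 data="HqS" -> buffer=??LI?????HqS????
Fragment 3: offset=12 data="bZTX" -> buffer=??LI?????HqSbZTX
Fragment 4: offset=0 data="hi" -> buffer=hiLI?????HqSbZTX
Fragment 5: offset=4 data="tXMvS" -> buffer=hiLItXMvSHqSbZTX
Fragment 6: offset=9 data="LpDK" -> buffer=hiLItXMvSLpDKZTX

Answer: hiLItXMvSLpDKZTX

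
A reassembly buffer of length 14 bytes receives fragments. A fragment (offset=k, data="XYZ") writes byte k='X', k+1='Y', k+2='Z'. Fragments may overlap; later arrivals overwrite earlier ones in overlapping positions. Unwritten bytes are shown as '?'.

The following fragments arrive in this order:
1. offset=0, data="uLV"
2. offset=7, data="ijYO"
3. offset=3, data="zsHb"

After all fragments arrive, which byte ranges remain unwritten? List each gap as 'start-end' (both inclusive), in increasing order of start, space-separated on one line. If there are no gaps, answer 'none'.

Answer: 11-13

Derivation:
Fragment 1: offset=0 len=3
Fragment 2: offset=7 len=4
Fragment 3: offset=3 len=4
Gaps: 11-13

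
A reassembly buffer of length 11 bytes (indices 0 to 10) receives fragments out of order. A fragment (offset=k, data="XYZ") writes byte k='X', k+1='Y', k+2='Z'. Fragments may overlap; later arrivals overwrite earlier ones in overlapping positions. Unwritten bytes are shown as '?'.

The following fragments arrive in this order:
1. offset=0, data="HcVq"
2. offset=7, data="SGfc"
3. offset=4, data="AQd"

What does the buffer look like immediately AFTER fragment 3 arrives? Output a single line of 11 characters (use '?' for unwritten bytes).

Answer: HcVqAQdSGfc

Derivation:
Fragment 1: offset=0 data="HcVq" -> buffer=HcVq???????
Fragment 2: offset=7 data="SGfc" -> buffer=HcVq???SGfc
Fragment 3: offset=4 data="AQd" -> buffer=HcVqAQdSGfc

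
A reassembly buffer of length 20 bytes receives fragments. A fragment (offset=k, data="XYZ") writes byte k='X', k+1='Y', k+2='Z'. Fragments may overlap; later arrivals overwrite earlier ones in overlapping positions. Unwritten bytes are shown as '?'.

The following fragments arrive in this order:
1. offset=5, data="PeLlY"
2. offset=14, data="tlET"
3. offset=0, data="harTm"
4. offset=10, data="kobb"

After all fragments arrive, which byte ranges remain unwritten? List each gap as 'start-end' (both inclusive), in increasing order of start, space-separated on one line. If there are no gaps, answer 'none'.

Answer: 18-19

Derivation:
Fragment 1: offset=5 len=5
Fragment 2: offset=14 len=4
Fragment 3: offset=0 len=5
Fragment 4: offset=10 len=4
Gaps: 18-19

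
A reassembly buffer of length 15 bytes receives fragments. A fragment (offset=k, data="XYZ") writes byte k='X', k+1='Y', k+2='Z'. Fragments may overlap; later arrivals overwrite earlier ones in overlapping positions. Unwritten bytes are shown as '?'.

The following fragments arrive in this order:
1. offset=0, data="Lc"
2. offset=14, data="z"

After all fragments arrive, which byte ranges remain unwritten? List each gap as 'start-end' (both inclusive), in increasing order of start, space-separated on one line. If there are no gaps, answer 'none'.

Answer: 2-13

Derivation:
Fragment 1: offset=0 len=2
Fragment 2: offset=14 len=1
Gaps: 2-13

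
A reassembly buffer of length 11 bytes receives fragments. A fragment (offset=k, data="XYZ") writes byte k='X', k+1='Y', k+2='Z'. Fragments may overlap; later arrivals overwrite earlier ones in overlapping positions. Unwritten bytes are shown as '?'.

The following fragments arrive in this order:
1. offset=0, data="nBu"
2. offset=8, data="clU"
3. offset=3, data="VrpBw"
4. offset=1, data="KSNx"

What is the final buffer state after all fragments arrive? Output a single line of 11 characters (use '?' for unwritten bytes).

Fragment 1: offset=0 data="nBu" -> buffer=nBu????????
Fragment 2: offset=8 data="clU" -> buffer=nBu?????clU
Fragment 3: offset=3 data="VrpBw" -> buffer=nBuVrpBwclU
Fragment 4: offset=1 data="KSNx" -> buffer=nKSNxpBwclU

Answer: nKSNxpBwclU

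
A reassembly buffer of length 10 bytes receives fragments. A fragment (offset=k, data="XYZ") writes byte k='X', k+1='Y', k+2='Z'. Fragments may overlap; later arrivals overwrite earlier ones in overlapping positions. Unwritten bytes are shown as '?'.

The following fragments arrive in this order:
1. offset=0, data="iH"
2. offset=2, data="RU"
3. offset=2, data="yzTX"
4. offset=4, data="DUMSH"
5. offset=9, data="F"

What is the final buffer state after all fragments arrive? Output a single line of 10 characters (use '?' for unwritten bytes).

Fragment 1: offset=0 data="iH" -> buffer=iH????????
Fragment 2: offset=2 data="RU" -> buffer=iHRU??????
Fragment 3: offset=2 data="yzTX" -> buffer=iHyzTX????
Fragment 4: offset=4 data="DUMSH" -> buffer=iHyzDUMSH?
Fragment 5: offset=9 data="F" -> buffer=iHyzDUMSHF

Answer: iHyzDUMSHF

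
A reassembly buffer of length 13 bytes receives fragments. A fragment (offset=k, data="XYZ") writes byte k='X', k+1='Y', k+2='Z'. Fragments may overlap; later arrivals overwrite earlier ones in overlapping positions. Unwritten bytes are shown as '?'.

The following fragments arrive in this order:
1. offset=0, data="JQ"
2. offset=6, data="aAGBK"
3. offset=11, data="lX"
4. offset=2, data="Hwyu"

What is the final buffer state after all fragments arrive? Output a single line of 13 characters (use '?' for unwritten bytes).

Fragment 1: offset=0 data="JQ" -> buffer=JQ???????????
Fragment 2: offset=6 data="aAGBK" -> buffer=JQ????aAGBK??
Fragment 3: offset=11 data="lX" -> buffer=JQ????aAGBKlX
Fragment 4: offset=2 data="Hwyu" -> buffer=JQHwyuaAGBKlX

Answer: JQHwyuaAGBKlX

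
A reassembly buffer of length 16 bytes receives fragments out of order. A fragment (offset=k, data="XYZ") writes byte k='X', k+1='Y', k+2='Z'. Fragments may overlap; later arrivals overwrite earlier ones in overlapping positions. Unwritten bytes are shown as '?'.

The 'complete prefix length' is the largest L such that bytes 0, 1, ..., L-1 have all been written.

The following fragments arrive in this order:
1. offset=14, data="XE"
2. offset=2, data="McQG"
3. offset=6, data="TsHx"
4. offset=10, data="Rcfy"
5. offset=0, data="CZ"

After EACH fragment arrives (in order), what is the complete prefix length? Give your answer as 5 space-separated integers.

Fragment 1: offset=14 data="XE" -> buffer=??????????????XE -> prefix_len=0
Fragment 2: offset=2 data="McQG" -> buffer=??McQG????????XE -> prefix_len=0
Fragment 3: offset=6 data="TsHx" -> buffer=??McQGTsHx????XE -> prefix_len=0
Fragment 4: offset=10 data="Rcfy" -> buffer=??McQGTsHxRcfyXE -> prefix_len=0
Fragment 5: offset=0 data="CZ" -> buffer=CZMcQGTsHxRcfyXE -> prefix_len=16

Answer: 0 0 0 0 16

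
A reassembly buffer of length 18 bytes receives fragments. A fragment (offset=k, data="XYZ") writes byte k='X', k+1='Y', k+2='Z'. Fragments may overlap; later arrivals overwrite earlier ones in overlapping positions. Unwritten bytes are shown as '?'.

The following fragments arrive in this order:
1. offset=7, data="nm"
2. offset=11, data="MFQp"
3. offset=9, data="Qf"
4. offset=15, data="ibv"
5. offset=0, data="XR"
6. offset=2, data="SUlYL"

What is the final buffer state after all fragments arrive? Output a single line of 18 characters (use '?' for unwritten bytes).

Fragment 1: offset=7 data="nm" -> buffer=???????nm?????????
Fragment 2: offset=11 data="MFQp" -> buffer=???????nm??MFQp???
Fragment 3: offset=9 data="Qf" -> buffer=???????nmQfMFQp???
Fragment 4: offset=15 data="ibv" -> buffer=???????nmQfMFQpibv
Fragment 5: offset=0 data="XR" -> buffer=XR?????nmQfMFQpibv
Fragment 6: offset=2 data="SUlYL" -> buffer=XRSUlYLnmQfMFQpibv

Answer: XRSUlYLnmQfMFQpibv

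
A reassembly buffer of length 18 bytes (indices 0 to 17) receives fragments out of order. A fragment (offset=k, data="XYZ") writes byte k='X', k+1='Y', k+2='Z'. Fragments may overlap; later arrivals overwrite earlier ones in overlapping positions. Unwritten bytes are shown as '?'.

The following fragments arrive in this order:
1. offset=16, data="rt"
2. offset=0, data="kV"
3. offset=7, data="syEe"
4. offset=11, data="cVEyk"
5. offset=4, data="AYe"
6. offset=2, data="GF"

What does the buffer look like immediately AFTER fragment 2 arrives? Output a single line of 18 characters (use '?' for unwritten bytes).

Fragment 1: offset=16 data="rt" -> buffer=????????????????rt
Fragment 2: offset=0 data="kV" -> buffer=kV??????????????rt

Answer: kV??????????????rt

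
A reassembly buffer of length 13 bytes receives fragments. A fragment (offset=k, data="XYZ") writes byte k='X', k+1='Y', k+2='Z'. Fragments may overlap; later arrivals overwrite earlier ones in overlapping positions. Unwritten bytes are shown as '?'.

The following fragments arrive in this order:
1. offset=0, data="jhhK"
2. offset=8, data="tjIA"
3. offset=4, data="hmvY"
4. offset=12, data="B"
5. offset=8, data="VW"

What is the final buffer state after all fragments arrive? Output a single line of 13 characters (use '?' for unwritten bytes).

Answer: jhhKhmvYVWIAB

Derivation:
Fragment 1: offset=0 data="jhhK" -> buffer=jhhK?????????
Fragment 2: offset=8 data="tjIA" -> buffer=jhhK????tjIA?
Fragment 3: offset=4 data="hmvY" -> buffer=jhhKhmvYtjIA?
Fragment 4: offset=12 data="B" -> buffer=jhhKhmvYtjIAB
Fragment 5: offset=8 data="VW" -> buffer=jhhKhmvYVWIAB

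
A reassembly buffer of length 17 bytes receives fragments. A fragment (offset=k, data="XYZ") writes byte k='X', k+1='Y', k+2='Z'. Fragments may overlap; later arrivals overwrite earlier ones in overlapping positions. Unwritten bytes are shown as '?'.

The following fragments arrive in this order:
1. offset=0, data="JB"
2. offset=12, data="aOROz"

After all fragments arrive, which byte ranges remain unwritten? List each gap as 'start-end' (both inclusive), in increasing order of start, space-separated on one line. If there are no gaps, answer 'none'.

Fragment 1: offset=0 len=2
Fragment 2: offset=12 len=5
Gaps: 2-11

Answer: 2-11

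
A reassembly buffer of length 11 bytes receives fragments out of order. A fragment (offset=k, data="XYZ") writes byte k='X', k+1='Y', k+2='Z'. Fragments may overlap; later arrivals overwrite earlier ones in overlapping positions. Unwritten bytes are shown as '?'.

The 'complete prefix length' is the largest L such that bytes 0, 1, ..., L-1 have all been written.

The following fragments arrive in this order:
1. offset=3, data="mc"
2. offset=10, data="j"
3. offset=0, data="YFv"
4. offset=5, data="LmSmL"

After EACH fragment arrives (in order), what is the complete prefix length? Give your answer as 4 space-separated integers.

Answer: 0 0 5 11

Derivation:
Fragment 1: offset=3 data="mc" -> buffer=???mc?????? -> prefix_len=0
Fragment 2: offset=10 data="j" -> buffer=???mc?????j -> prefix_len=0
Fragment 3: offset=0 data="YFv" -> buffer=YFvmc?????j -> prefix_len=5
Fragment 4: offset=5 data="LmSmL" -> buffer=YFvmcLmSmLj -> prefix_len=11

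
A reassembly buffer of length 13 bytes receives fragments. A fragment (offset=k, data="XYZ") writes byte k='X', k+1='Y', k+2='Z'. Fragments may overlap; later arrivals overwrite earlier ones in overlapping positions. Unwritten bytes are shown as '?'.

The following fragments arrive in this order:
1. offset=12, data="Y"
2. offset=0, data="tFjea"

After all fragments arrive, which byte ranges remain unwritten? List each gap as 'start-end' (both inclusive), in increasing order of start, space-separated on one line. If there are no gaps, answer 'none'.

Fragment 1: offset=12 len=1
Fragment 2: offset=0 len=5
Gaps: 5-11

Answer: 5-11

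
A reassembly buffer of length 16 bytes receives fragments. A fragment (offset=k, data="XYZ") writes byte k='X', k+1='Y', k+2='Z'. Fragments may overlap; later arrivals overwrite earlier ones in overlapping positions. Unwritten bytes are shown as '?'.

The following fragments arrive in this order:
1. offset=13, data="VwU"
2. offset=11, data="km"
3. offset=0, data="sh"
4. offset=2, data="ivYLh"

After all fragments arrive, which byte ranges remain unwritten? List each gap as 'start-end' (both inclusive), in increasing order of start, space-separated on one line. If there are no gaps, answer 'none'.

Fragment 1: offset=13 len=3
Fragment 2: offset=11 len=2
Fragment 3: offset=0 len=2
Fragment 4: offset=2 len=5
Gaps: 7-10

Answer: 7-10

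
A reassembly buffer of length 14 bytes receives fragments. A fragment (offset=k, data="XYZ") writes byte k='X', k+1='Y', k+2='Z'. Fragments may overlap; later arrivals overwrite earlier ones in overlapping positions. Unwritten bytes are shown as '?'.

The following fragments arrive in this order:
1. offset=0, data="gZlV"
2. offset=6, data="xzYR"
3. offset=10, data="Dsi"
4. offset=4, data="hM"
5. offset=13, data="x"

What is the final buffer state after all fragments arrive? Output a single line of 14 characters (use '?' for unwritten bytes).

Answer: gZlVhMxzYRDsix

Derivation:
Fragment 1: offset=0 data="gZlV" -> buffer=gZlV??????????
Fragment 2: offset=6 data="xzYR" -> buffer=gZlV??xzYR????
Fragment 3: offset=10 data="Dsi" -> buffer=gZlV??xzYRDsi?
Fragment 4: offset=4 data="hM" -> buffer=gZlVhMxzYRDsi?
Fragment 5: offset=13 data="x" -> buffer=gZlVhMxzYRDsix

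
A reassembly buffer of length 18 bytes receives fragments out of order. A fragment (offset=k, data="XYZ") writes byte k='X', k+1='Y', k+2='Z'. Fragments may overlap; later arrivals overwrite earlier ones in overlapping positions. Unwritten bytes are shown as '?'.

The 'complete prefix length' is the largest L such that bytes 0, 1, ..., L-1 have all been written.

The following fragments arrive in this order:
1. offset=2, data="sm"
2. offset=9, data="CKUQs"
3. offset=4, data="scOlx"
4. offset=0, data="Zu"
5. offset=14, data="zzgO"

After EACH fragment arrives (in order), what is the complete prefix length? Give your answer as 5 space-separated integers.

Fragment 1: offset=2 data="sm" -> buffer=??sm?????????????? -> prefix_len=0
Fragment 2: offset=9 data="CKUQs" -> buffer=??sm?????CKUQs???? -> prefix_len=0
Fragment 3: offset=4 data="scOlx" -> buffer=??smscOlxCKUQs???? -> prefix_len=0
Fragment 4: offset=0 data="Zu" -> buffer=ZusmscOlxCKUQs???? -> prefix_len=14
Fragment 5: offset=14 data="zzgO" -> buffer=ZusmscOlxCKUQszzgO -> prefix_len=18

Answer: 0 0 0 14 18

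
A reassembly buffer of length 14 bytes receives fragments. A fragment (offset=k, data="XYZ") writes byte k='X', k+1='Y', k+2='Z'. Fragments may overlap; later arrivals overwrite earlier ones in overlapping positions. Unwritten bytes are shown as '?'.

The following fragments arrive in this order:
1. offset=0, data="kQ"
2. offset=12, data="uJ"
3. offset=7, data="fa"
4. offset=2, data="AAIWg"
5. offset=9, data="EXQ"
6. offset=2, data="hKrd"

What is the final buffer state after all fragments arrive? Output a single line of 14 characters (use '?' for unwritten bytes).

Answer: kQhKrdgfaEXQuJ

Derivation:
Fragment 1: offset=0 data="kQ" -> buffer=kQ????????????
Fragment 2: offset=12 data="uJ" -> buffer=kQ??????????uJ
Fragment 3: offset=7 data="fa" -> buffer=kQ?????fa???uJ
Fragment 4: offset=2 data="AAIWg" -> buffer=kQAAIWgfa???uJ
Fragment 5: offset=9 data="EXQ" -> buffer=kQAAIWgfaEXQuJ
Fragment 6: offset=2 data="hKrd" -> buffer=kQhKrdgfaEXQuJ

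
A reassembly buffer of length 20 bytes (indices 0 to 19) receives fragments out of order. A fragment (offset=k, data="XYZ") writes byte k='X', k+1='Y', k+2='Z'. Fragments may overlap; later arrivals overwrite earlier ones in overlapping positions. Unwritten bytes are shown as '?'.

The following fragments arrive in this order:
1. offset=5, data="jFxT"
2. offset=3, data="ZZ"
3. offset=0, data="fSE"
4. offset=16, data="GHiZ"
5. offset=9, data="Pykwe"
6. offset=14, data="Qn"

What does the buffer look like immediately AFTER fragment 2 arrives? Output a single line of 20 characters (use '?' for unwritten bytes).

Answer: ???ZZjFxT???????????

Derivation:
Fragment 1: offset=5 data="jFxT" -> buffer=?????jFxT???????????
Fragment 2: offset=3 data="ZZ" -> buffer=???ZZjFxT???????????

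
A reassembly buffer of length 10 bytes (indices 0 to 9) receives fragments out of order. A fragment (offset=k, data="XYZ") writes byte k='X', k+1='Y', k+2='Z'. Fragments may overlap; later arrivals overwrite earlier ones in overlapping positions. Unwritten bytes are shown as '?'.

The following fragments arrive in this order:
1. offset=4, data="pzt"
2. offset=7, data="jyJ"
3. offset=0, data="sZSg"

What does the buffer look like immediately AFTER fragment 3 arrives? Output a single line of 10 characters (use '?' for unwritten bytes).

Fragment 1: offset=4 data="pzt" -> buffer=????pzt???
Fragment 2: offset=7 data="jyJ" -> buffer=????pztjyJ
Fragment 3: offset=0 data="sZSg" -> buffer=sZSgpztjyJ

Answer: sZSgpztjyJ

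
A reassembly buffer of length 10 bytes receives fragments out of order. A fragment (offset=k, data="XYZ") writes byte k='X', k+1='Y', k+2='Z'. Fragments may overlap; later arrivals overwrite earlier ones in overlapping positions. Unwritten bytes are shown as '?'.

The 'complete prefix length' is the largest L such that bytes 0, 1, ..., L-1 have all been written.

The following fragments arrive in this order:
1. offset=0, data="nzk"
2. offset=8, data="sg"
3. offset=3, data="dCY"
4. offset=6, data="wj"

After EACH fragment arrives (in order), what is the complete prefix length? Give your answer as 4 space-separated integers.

Answer: 3 3 6 10

Derivation:
Fragment 1: offset=0 data="nzk" -> buffer=nzk??????? -> prefix_len=3
Fragment 2: offset=8 data="sg" -> buffer=nzk?????sg -> prefix_len=3
Fragment 3: offset=3 data="dCY" -> buffer=nzkdCY??sg -> prefix_len=6
Fragment 4: offset=6 data="wj" -> buffer=nzkdCYwjsg -> prefix_len=10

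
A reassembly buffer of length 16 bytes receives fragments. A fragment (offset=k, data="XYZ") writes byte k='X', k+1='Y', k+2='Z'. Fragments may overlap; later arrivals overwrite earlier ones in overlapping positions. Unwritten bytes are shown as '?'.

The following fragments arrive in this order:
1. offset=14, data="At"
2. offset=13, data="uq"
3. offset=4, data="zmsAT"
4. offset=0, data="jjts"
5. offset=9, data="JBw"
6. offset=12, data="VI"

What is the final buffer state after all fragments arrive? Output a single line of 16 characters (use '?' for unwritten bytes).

Answer: jjtszmsATJBwVIqt

Derivation:
Fragment 1: offset=14 data="At" -> buffer=??????????????At
Fragment 2: offset=13 data="uq" -> buffer=?????????????uqt
Fragment 3: offset=4 data="zmsAT" -> buffer=????zmsAT????uqt
Fragment 4: offset=0 data="jjts" -> buffer=jjtszmsAT????uqt
Fragment 5: offset=9 data="JBw" -> buffer=jjtszmsATJBw?uqt
Fragment 6: offset=12 data="VI" -> buffer=jjtszmsATJBwVIqt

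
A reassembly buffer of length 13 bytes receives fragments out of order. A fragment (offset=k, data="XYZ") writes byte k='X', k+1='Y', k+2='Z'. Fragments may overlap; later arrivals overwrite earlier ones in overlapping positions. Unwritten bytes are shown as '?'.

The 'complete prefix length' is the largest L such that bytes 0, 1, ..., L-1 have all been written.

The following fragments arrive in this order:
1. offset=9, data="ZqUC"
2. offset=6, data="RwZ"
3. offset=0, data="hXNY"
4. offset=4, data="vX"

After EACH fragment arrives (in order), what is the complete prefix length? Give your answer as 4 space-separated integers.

Answer: 0 0 4 13

Derivation:
Fragment 1: offset=9 data="ZqUC" -> buffer=?????????ZqUC -> prefix_len=0
Fragment 2: offset=6 data="RwZ" -> buffer=??????RwZZqUC -> prefix_len=0
Fragment 3: offset=0 data="hXNY" -> buffer=hXNY??RwZZqUC -> prefix_len=4
Fragment 4: offset=4 data="vX" -> buffer=hXNYvXRwZZqUC -> prefix_len=13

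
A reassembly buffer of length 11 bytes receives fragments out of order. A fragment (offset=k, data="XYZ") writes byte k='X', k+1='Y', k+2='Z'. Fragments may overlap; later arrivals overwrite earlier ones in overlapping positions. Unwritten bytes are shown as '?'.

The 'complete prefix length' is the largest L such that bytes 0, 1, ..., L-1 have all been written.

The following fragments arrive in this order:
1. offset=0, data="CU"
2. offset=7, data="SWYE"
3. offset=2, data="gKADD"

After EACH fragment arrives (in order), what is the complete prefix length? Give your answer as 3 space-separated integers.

Fragment 1: offset=0 data="CU" -> buffer=CU????????? -> prefix_len=2
Fragment 2: offset=7 data="SWYE" -> buffer=CU?????SWYE -> prefix_len=2
Fragment 3: offset=2 data="gKADD" -> buffer=CUgKADDSWYE -> prefix_len=11

Answer: 2 2 11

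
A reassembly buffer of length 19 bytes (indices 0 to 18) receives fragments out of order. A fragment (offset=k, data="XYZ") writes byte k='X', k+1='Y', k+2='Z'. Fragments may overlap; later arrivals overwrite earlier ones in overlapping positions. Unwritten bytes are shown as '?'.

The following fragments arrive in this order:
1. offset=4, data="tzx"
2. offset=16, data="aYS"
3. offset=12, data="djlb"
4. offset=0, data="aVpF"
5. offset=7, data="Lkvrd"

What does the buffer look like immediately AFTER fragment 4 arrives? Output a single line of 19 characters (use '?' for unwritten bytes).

Fragment 1: offset=4 data="tzx" -> buffer=????tzx????????????
Fragment 2: offset=16 data="aYS" -> buffer=????tzx?????????aYS
Fragment 3: offset=12 data="djlb" -> buffer=????tzx?????djlbaYS
Fragment 4: offset=0 data="aVpF" -> buffer=aVpFtzx?????djlbaYS

Answer: aVpFtzx?????djlbaYS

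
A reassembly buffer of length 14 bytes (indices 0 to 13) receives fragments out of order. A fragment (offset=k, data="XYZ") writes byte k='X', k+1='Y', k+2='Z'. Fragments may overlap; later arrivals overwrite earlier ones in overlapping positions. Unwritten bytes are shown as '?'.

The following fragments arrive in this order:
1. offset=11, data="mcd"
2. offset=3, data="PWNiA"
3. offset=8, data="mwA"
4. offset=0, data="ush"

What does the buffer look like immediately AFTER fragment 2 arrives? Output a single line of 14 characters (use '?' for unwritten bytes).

Fragment 1: offset=11 data="mcd" -> buffer=???????????mcd
Fragment 2: offset=3 data="PWNiA" -> buffer=???PWNiA???mcd

Answer: ???PWNiA???mcd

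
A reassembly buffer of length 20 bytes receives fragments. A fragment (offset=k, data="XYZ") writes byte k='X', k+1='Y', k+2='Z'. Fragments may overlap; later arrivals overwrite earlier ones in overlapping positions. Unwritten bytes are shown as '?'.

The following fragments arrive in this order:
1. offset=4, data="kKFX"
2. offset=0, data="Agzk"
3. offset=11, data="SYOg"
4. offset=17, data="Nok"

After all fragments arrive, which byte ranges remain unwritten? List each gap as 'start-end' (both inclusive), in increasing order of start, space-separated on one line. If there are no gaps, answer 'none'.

Answer: 8-10 15-16

Derivation:
Fragment 1: offset=4 len=4
Fragment 2: offset=0 len=4
Fragment 3: offset=11 len=4
Fragment 4: offset=17 len=3
Gaps: 8-10 15-16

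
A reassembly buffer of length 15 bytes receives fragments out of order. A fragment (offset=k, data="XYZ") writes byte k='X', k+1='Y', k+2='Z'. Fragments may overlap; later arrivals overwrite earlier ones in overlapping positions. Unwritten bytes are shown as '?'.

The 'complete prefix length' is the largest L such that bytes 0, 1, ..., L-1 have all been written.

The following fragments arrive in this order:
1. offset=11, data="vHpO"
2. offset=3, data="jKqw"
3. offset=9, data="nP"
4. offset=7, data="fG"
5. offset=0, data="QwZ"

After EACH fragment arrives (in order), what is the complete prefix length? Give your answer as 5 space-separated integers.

Answer: 0 0 0 0 15

Derivation:
Fragment 1: offset=11 data="vHpO" -> buffer=???????????vHpO -> prefix_len=0
Fragment 2: offset=3 data="jKqw" -> buffer=???jKqw????vHpO -> prefix_len=0
Fragment 3: offset=9 data="nP" -> buffer=???jKqw??nPvHpO -> prefix_len=0
Fragment 4: offset=7 data="fG" -> buffer=???jKqwfGnPvHpO -> prefix_len=0
Fragment 5: offset=0 data="QwZ" -> buffer=QwZjKqwfGnPvHpO -> prefix_len=15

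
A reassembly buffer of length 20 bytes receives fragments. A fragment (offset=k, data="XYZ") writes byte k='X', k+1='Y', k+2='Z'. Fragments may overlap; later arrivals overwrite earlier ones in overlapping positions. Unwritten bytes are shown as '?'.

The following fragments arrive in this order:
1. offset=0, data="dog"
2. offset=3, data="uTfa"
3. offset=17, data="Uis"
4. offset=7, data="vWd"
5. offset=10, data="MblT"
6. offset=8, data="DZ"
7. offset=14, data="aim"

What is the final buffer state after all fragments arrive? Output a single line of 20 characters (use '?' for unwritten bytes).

Fragment 1: offset=0 data="dog" -> buffer=dog?????????????????
Fragment 2: offset=3 data="uTfa" -> buffer=doguTfa?????????????
Fragment 3: offset=17 data="Uis" -> buffer=doguTfa??????????Uis
Fragment 4: offset=7 data="vWd" -> buffer=doguTfavWd???????Uis
Fragment 5: offset=10 data="MblT" -> buffer=doguTfavWdMblT???Uis
Fragment 6: offset=8 data="DZ" -> buffer=doguTfavDZMblT???Uis
Fragment 7: offset=14 data="aim" -> buffer=doguTfavDZMblTaimUis

Answer: doguTfavDZMblTaimUis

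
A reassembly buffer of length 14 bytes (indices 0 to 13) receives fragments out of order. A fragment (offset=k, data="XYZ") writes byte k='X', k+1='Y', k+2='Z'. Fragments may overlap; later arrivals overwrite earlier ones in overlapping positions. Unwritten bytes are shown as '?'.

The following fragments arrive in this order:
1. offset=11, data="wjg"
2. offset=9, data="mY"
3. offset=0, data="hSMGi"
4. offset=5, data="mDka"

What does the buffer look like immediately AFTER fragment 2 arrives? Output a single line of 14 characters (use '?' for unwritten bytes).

Answer: ?????????mYwjg

Derivation:
Fragment 1: offset=11 data="wjg" -> buffer=???????????wjg
Fragment 2: offset=9 data="mY" -> buffer=?????????mYwjg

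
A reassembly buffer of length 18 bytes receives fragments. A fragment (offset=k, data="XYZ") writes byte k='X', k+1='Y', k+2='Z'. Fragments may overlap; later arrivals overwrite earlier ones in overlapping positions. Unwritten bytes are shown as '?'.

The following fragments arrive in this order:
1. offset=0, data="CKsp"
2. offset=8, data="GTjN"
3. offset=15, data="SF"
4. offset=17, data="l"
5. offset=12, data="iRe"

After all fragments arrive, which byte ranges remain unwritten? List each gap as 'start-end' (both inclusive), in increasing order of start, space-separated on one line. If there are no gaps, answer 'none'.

Fragment 1: offset=0 len=4
Fragment 2: offset=8 len=4
Fragment 3: offset=15 len=2
Fragment 4: offset=17 len=1
Fragment 5: offset=12 len=3
Gaps: 4-7

Answer: 4-7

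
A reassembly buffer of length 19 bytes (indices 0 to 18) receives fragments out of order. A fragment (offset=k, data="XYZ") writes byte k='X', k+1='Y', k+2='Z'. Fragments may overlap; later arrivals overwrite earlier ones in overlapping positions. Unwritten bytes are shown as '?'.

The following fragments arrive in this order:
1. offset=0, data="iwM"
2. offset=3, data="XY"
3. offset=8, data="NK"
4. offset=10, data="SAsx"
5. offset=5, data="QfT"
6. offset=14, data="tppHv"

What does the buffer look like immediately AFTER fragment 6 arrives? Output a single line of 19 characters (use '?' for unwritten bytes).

Answer: iwMXYQfTNKSAsxtppHv

Derivation:
Fragment 1: offset=0 data="iwM" -> buffer=iwM????????????????
Fragment 2: offset=3 data="XY" -> buffer=iwMXY??????????????
Fragment 3: offset=8 data="NK" -> buffer=iwMXY???NK?????????
Fragment 4: offset=10 data="SAsx" -> buffer=iwMXY???NKSAsx?????
Fragment 5: offset=5 data="QfT" -> buffer=iwMXYQfTNKSAsx?????
Fragment 6: offset=14 data="tppHv" -> buffer=iwMXYQfTNKSAsxtppHv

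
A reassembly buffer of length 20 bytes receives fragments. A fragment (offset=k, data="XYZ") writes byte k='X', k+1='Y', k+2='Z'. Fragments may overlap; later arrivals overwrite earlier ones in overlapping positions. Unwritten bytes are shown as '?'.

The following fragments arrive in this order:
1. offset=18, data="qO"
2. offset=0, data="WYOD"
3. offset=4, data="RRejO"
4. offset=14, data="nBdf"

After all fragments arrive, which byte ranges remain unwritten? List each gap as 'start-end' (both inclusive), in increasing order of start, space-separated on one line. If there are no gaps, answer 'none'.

Answer: 9-13

Derivation:
Fragment 1: offset=18 len=2
Fragment 2: offset=0 len=4
Fragment 3: offset=4 len=5
Fragment 4: offset=14 len=4
Gaps: 9-13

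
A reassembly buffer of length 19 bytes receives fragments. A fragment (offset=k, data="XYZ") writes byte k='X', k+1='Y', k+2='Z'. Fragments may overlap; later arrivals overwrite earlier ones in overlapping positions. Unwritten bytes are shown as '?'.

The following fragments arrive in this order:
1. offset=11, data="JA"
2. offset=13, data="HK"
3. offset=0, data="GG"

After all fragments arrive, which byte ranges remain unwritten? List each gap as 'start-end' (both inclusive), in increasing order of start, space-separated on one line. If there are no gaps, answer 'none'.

Answer: 2-10 15-18

Derivation:
Fragment 1: offset=11 len=2
Fragment 2: offset=13 len=2
Fragment 3: offset=0 len=2
Gaps: 2-10 15-18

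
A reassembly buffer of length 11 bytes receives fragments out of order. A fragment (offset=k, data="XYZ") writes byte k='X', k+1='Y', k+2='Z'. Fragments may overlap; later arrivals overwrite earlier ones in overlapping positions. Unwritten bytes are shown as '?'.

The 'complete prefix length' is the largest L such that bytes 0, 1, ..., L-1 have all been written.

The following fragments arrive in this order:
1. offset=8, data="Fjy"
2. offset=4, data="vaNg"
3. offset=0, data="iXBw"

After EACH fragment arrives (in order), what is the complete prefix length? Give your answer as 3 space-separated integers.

Answer: 0 0 11

Derivation:
Fragment 1: offset=8 data="Fjy" -> buffer=????????Fjy -> prefix_len=0
Fragment 2: offset=4 data="vaNg" -> buffer=????vaNgFjy -> prefix_len=0
Fragment 3: offset=0 data="iXBw" -> buffer=iXBwvaNgFjy -> prefix_len=11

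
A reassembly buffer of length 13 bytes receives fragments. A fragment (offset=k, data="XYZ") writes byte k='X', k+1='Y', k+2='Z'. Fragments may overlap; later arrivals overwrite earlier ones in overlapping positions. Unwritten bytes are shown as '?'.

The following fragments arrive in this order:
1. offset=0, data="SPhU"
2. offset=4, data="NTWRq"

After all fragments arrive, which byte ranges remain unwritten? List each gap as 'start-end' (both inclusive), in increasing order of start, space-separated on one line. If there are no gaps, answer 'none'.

Answer: 9-12

Derivation:
Fragment 1: offset=0 len=4
Fragment 2: offset=4 len=5
Gaps: 9-12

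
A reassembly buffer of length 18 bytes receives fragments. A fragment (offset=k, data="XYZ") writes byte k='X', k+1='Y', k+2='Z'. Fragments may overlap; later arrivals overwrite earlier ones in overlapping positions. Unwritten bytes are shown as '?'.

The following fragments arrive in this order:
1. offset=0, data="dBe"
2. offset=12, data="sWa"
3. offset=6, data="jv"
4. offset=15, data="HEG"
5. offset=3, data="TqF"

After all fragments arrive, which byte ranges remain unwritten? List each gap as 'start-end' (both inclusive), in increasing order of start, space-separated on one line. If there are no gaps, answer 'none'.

Fragment 1: offset=0 len=3
Fragment 2: offset=12 len=3
Fragment 3: offset=6 len=2
Fragment 4: offset=15 len=3
Fragment 5: offset=3 len=3
Gaps: 8-11

Answer: 8-11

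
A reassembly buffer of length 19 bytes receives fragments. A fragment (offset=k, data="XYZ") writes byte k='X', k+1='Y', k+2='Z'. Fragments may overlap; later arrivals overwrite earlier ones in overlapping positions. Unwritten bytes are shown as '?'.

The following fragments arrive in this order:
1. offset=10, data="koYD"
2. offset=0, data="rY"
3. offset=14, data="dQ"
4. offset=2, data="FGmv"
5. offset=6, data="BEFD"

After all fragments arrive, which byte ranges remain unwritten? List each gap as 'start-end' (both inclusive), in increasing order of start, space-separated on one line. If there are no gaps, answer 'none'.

Answer: 16-18

Derivation:
Fragment 1: offset=10 len=4
Fragment 2: offset=0 len=2
Fragment 3: offset=14 len=2
Fragment 4: offset=2 len=4
Fragment 5: offset=6 len=4
Gaps: 16-18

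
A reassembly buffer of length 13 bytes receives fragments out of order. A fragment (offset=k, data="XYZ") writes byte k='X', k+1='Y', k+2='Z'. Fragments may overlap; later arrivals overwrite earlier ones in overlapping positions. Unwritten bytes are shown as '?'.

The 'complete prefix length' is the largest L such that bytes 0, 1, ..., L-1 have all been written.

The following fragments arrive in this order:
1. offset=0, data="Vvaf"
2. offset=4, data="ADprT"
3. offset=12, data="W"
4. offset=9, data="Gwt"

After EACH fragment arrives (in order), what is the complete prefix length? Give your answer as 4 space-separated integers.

Answer: 4 9 9 13

Derivation:
Fragment 1: offset=0 data="Vvaf" -> buffer=Vvaf????????? -> prefix_len=4
Fragment 2: offset=4 data="ADprT" -> buffer=VvafADprT???? -> prefix_len=9
Fragment 3: offset=12 data="W" -> buffer=VvafADprT???W -> prefix_len=9
Fragment 4: offset=9 data="Gwt" -> buffer=VvafADprTGwtW -> prefix_len=13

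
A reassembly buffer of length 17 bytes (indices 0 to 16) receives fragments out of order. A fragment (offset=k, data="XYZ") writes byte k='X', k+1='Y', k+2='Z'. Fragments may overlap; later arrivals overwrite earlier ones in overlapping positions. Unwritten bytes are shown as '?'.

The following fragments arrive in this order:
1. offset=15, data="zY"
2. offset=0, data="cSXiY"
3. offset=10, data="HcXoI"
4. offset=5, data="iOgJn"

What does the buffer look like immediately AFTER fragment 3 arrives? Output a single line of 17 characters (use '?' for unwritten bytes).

Fragment 1: offset=15 data="zY" -> buffer=???????????????zY
Fragment 2: offset=0 data="cSXiY" -> buffer=cSXiY??????????zY
Fragment 3: offset=10 data="HcXoI" -> buffer=cSXiY?????HcXoIzY

Answer: cSXiY?????HcXoIzY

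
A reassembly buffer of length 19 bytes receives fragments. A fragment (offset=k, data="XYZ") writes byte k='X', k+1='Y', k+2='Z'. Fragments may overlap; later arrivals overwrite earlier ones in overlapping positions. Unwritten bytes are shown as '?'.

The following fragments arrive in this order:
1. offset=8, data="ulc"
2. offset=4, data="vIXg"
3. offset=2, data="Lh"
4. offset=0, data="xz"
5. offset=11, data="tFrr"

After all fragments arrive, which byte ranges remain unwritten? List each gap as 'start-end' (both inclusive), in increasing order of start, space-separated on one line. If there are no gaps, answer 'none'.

Fragment 1: offset=8 len=3
Fragment 2: offset=4 len=4
Fragment 3: offset=2 len=2
Fragment 4: offset=0 len=2
Fragment 5: offset=11 len=4
Gaps: 15-18

Answer: 15-18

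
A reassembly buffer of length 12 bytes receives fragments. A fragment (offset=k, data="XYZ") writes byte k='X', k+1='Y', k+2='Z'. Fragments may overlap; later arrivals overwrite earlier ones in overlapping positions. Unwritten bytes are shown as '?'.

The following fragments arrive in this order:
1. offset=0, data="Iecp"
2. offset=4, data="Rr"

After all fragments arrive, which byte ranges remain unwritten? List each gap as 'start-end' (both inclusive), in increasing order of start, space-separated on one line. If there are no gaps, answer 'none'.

Fragment 1: offset=0 len=4
Fragment 2: offset=4 len=2
Gaps: 6-11

Answer: 6-11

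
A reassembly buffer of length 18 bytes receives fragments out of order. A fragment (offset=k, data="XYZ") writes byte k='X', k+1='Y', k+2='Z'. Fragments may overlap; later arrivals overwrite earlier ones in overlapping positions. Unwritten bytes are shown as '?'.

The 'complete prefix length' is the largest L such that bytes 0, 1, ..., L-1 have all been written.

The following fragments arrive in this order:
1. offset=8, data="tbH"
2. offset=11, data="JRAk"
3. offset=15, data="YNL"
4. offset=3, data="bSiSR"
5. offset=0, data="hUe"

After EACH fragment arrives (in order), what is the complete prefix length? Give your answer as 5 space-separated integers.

Fragment 1: offset=8 data="tbH" -> buffer=????????tbH??????? -> prefix_len=0
Fragment 2: offset=11 data="JRAk" -> buffer=????????tbHJRAk??? -> prefix_len=0
Fragment 3: offset=15 data="YNL" -> buffer=????????tbHJRAkYNL -> prefix_len=0
Fragment 4: offset=3 data="bSiSR" -> buffer=???bSiSRtbHJRAkYNL -> prefix_len=0
Fragment 5: offset=0 data="hUe" -> buffer=hUebSiSRtbHJRAkYNL -> prefix_len=18

Answer: 0 0 0 0 18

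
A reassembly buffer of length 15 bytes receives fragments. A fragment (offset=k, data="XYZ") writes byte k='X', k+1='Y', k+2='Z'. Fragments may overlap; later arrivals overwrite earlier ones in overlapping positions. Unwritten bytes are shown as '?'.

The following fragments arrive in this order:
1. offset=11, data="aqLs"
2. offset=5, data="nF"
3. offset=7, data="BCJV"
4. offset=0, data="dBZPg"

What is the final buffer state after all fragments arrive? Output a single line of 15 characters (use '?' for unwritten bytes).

Fragment 1: offset=11 data="aqLs" -> buffer=???????????aqLs
Fragment 2: offset=5 data="nF" -> buffer=?????nF????aqLs
Fragment 3: offset=7 data="BCJV" -> buffer=?????nFBCJVaqLs
Fragment 4: offset=0 data="dBZPg" -> buffer=dBZPgnFBCJVaqLs

Answer: dBZPgnFBCJVaqLs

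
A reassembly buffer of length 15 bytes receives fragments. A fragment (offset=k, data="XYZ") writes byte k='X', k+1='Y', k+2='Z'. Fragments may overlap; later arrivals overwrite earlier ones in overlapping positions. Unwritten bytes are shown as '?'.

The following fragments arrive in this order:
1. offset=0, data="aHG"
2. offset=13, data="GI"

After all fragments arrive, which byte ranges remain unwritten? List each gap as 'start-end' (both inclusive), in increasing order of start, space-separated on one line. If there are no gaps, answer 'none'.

Answer: 3-12

Derivation:
Fragment 1: offset=0 len=3
Fragment 2: offset=13 len=2
Gaps: 3-12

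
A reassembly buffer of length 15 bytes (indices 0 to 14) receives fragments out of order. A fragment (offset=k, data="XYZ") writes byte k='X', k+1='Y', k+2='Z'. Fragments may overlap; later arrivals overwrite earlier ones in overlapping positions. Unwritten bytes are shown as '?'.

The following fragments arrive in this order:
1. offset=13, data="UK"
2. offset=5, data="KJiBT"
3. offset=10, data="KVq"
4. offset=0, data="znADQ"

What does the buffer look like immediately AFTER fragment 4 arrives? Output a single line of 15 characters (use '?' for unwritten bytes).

Answer: znADQKJiBTKVqUK

Derivation:
Fragment 1: offset=13 data="UK" -> buffer=?????????????UK
Fragment 2: offset=5 data="KJiBT" -> buffer=?????KJiBT???UK
Fragment 3: offset=10 data="KVq" -> buffer=?????KJiBTKVqUK
Fragment 4: offset=0 data="znADQ" -> buffer=znADQKJiBTKVqUK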